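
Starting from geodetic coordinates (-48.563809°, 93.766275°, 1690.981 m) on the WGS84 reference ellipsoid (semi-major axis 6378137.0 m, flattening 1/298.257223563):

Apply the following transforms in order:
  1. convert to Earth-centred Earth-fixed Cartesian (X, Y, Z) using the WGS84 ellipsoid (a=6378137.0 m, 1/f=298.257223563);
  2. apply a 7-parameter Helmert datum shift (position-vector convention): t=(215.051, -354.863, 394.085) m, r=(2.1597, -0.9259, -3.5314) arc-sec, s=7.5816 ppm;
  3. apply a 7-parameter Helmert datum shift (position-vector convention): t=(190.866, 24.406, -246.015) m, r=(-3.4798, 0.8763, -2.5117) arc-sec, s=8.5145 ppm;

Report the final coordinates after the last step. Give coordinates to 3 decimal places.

X=-277330.639 m, Y=4220620.660 m, Z=-4759819.692 m

start: φ=-48.563809°, λ=93.766275°, h=1690.981 m
→ ECEF (a=6378137.000, f=1/298.257223563): X=-277856.8938, Y=4220905.4991, Z=-4759864.0723
→ Helmert 7p (PV): X=-277550.3173, Y=4220637.2331, Z=-4759463.1265
→ Helmert 7p (PV): X=-277330.6395, Y=4220620.6600, Z=-4759819.6919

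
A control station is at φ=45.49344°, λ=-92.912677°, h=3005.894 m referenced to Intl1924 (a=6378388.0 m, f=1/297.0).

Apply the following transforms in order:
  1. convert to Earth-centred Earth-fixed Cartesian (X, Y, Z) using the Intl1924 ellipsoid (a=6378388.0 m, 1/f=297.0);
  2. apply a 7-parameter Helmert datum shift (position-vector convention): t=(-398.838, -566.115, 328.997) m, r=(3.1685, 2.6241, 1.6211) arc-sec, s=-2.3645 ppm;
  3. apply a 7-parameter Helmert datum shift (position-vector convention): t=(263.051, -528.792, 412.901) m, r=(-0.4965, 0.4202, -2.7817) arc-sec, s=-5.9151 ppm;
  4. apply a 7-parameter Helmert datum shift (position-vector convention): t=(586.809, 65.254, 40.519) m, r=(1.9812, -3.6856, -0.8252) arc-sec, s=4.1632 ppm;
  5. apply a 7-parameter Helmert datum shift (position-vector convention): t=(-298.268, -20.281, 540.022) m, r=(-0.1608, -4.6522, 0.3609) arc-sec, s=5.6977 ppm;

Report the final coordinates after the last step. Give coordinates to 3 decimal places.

start: φ=45.493440°, λ=-92.912677°, h=3005.894 m
→ ECEF (a=6378388.000, f=1/297.0): X=-227695.2476, Y=-4475174.0822, Z=4528183.7420
→ Helmert 7p (PV): X=-228000.7681, Y=-4475800.9639, Z=4528436.1844
→ Helmert 7p (PV): X=-227787.5038, Y=-4476289.3059, Z=4528833.5373
→ Helmert 7p (PV): X=-227300.4743, Y=-4476285.2765, Z=4528845.8451
→ Helmert 7p (PV): X=-227694.3517, Y=-4476327.9291, Z=4529410.0340

X=-227694.352 m, Y=-4476327.929 m, Z=4529410.034 m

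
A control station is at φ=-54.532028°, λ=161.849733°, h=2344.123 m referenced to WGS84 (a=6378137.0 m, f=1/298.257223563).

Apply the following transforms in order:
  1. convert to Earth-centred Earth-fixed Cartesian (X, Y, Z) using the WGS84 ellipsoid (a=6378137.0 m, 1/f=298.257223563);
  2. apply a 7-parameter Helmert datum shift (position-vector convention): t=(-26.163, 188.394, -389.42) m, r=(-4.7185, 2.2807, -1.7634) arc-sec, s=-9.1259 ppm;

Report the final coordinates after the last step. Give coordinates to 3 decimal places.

X=-3525921.335 m, Y=1155949.670 m, Z=-5173568.353 m

start: φ=-54.532028°, λ=161.849733°, h=2344.123 m
→ ECEF (a=6378137.000, f=1/298.257223563): X=-3525880.0295, Y=1155860.0230, Z=-5173238.6881
→ Helmert 7p (PV): X=-3525921.3348, Y=1155949.6703, Z=-5173568.3530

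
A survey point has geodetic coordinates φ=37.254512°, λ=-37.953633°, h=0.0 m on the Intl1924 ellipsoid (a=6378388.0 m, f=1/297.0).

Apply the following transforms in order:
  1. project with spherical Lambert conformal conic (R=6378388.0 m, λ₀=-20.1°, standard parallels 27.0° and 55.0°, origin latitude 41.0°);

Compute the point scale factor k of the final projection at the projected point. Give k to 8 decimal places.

0.97277177

start: φ=37.254512°, λ=-37.953633°, h=0.000 m
→ into lcc (λ₀=-20.1°): φ=37.25451200°, λ−λ₀=-17.85363300°
scale k = 0.97277177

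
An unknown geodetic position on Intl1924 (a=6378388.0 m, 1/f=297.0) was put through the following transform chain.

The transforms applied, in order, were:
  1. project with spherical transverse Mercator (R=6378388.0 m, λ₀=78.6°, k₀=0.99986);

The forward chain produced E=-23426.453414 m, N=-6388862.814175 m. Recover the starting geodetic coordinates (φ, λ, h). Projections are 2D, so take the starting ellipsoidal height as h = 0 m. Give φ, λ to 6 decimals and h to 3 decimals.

φ=-57.397304°, λ=78.209389°, h=0.000 m

start: E=-23426.4534, N=-6388862.8142 m
→ tm⁻¹: φ=-57.39730400°, λ=78.20938900°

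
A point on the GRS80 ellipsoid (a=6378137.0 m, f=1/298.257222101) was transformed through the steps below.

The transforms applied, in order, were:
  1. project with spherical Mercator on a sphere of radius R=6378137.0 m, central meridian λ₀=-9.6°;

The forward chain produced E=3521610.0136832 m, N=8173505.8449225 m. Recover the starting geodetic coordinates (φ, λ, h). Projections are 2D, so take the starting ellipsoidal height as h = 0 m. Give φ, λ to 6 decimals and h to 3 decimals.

start: E=3521610.0137, N=8173505.8449 m
→ merc⁻¹: φ=58.96814900°, λ=22.03516100°

φ=58.968149°, λ=22.035161°, h=0.000 m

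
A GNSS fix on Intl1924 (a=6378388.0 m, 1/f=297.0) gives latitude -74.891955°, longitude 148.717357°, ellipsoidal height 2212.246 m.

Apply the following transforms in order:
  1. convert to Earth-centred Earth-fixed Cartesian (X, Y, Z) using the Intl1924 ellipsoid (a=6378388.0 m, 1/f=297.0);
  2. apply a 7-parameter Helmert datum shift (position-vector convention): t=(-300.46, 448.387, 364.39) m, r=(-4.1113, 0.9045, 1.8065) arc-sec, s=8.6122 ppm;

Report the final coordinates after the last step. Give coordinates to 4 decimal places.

start: φ=-74.891955°, λ=148.717357°, h=2212.246 m
→ ECEF (a=6378388.000, f=1/297.0): X=-1425733.2380, Y=866267.9326, Z=-6137917.2957
→ Helmert 7p (PV): X=-1426080.4795, Y=866588.9502, Z=-6137616.7813

X=-1426080.4795 m, Y=866588.9502 m, Z=-6137616.7813 m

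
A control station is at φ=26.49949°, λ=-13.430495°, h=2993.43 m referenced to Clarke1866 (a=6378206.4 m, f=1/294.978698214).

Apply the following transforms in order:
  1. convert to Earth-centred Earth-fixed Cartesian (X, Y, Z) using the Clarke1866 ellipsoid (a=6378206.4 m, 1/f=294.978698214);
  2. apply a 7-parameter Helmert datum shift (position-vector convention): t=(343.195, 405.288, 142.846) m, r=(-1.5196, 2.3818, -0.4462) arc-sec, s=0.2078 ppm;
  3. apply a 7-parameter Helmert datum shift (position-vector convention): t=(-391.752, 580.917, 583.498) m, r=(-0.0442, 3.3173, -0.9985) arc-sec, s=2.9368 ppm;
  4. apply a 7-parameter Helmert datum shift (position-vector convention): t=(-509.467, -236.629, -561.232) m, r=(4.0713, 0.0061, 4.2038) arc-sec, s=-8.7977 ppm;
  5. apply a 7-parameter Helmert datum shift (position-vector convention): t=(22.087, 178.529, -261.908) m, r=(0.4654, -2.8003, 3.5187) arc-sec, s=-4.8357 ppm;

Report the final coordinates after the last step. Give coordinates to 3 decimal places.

start: φ=26.499490°, λ=-13.430495°, h=2993.430 m
→ ECEF (a=6378206.400, f=1/294.978698214): X=5558348.7343, Y=-1327312.1169, Z=2829870.1395
→ Helmert 7p (PV): X=5558722.8904, Y=-1326898.2804, Z=2829959.1683
→ Helmert 7p (PV): X=5558386.5535, Y=-1326347.5629, Z=2830461.8620
→ Helmert 7p (PV): X=5557855.3007, Y=-1326515.1087, Z=2829849.3845
→ Helmert 7p (PV): X=5557834.7222, Y=-1326241.7383, Z=2829646.2536

X=5557834.722 m, Y=-1326241.738 m, Z=2829646.254 m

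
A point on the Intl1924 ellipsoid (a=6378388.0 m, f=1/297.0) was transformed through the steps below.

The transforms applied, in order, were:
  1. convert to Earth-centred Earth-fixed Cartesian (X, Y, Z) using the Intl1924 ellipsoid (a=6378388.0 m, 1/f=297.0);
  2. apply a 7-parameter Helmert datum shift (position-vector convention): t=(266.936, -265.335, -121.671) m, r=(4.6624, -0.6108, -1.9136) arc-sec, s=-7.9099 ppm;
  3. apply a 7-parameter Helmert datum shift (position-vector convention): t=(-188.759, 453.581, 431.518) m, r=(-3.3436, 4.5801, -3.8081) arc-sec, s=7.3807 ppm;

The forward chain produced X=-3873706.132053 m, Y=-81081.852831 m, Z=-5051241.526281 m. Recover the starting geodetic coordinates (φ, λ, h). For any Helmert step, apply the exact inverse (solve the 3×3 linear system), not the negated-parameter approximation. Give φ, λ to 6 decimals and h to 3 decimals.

φ=-52.698622°, λ=-178.796042°, h=1556.980 m

start: X=-3873706.1321, Y=-81081.8528, Z=-5051241.5263 m
→ Helmert⁻¹: X=-3873375.1056, Y=-81524.4534, Z=-5051723.0893
→ Helmert⁻¹: X=-3873686.8858, Y=-81409.8857, Z=-5051628.0652
→ geod (Bowring, a=6378388.000): φ=-52.69862200°, λ=-178.79604200°, h=1556.9800 m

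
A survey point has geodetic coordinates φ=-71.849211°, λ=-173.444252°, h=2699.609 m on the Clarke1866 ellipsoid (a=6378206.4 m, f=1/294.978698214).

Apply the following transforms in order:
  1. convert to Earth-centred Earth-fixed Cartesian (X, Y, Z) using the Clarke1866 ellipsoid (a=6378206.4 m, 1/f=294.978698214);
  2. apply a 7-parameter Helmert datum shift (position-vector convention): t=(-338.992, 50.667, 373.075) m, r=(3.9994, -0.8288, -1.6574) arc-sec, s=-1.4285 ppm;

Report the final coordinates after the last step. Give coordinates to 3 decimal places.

start: φ=-71.849211°, λ=-173.444252°, h=2699.609 m
→ ECEF (a=6378206.400, f=1/294.978698214): X=-1980835.0679, Y=-227640.2098, Z=-6040848.9042
→ Helmert 7p (PV): X=-1981148.7865, Y=-227456.1713, Z=-6040479.5730

X=-1981148.786 m, Y=-227456.171 m, Z=-6040479.573 m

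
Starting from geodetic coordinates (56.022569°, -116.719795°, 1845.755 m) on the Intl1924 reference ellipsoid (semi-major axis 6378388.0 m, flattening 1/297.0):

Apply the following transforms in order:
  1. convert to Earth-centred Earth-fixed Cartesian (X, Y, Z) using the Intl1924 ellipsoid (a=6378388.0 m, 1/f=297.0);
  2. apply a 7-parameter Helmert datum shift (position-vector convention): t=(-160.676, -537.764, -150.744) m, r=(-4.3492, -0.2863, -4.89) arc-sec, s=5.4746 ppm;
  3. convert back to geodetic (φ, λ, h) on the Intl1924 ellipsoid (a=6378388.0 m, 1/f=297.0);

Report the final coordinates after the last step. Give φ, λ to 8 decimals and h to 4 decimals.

φ=56.01873829°, λ=-116.72048305°, h=2064.7954 m

start: φ=56.022569°, λ=-116.719795°, h=1845.755 m
→ ECEF (a=6378388.000, f=1/297.0): X=-1606953.8188, Y=-3192323.9534, Z=5267486.3228
→ Helmert 7p (PV): X=-1607206.2857, Y=-3192730.0290, Z=5267429.4978
→ geod (Bowring, a=6378388.000): φ=56.01873829°, λ=-116.72048305°, h=2064.7954 m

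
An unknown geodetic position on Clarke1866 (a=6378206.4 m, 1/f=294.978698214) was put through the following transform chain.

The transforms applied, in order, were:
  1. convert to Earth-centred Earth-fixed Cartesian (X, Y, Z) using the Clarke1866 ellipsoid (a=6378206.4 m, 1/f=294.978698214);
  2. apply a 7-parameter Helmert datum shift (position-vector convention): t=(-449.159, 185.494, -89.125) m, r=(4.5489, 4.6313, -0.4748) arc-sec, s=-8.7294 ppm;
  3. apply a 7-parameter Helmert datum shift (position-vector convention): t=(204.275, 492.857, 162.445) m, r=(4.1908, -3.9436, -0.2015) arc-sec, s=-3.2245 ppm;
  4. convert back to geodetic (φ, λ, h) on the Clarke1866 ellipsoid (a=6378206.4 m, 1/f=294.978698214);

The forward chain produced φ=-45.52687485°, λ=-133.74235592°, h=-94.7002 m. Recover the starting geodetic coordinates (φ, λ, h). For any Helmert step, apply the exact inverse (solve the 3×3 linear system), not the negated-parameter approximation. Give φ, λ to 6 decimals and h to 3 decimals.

start: φ=-45.526875°, λ=-133.742356°, h=-94.700 m
→ ECEF (a=6378206.400, f=1/294.978698214): X=-3094824.9943, Y=-3233759.9371, Z=-4528291.2509
→ Helmert⁻¹: X=-3095122.6676, Y=-3234358.2515, Z=-4528343.4077
→ Helmert⁻¹: X=-3094591.4030, Y=-3234678.9704, Z=-4528291.9588
→ geod (Bowring, a=6378206.400): φ=-45.52365300°, λ=-133.73206300°, h=257.8710 m

φ=-45.523653°, λ=-133.732063°, h=257.871 m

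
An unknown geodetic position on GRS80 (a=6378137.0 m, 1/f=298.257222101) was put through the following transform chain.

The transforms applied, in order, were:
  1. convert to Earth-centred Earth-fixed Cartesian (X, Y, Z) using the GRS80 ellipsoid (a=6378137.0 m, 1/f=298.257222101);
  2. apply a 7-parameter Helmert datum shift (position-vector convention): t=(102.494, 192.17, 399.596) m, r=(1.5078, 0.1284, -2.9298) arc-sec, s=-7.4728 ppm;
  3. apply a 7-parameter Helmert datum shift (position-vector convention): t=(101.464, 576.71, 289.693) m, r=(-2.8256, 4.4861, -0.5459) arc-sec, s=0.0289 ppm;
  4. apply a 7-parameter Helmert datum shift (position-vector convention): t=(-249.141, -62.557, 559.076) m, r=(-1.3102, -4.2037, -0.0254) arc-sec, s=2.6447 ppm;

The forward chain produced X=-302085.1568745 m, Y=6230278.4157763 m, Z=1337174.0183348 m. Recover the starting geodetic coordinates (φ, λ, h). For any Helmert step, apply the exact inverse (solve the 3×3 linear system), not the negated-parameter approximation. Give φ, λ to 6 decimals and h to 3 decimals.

φ=12.169692°, λ=92.776809°, h=1197.724 m

start: X=-302085.1569, Y=6230278.4158, Z=1337174.0183 m
→ Helmert⁻¹: X=-301808.7436, Y=6230315.9678, Z=1336657.1334
→ Helmert⁻¹: X=-301955.7531, Y=6229719.9708, Z=1336446.1748
→ Helmert⁻¹: X=-302149.8214, Y=6229579.8276, Z=1336010.8364
→ geod (Bowring, a=6378137.000): φ=12.16969200°, λ=92.77680900°, h=1197.7240 m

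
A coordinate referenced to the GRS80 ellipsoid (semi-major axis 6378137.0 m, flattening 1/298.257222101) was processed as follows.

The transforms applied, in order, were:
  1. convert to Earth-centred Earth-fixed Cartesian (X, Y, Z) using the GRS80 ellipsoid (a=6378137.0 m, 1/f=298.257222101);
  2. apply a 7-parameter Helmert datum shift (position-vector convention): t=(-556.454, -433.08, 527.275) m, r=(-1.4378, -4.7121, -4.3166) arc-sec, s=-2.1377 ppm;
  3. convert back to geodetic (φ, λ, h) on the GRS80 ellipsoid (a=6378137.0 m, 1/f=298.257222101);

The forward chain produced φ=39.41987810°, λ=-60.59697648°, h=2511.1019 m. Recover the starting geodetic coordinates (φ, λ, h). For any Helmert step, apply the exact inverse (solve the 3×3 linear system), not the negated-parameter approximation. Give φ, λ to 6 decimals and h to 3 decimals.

start: φ=39.419878°, λ=-60.596976°, h=2511.102 m
→ ECEF (a=6378137.000, f=1/298.257222101): X=2423229.2563, Y=-4300008.5373, Z=4030030.1435
→ Helmert⁻¹: X=2423972.9224, Y=-4299562.0087, Z=4029426.1363
→ geod (Bowring, a=6378137.000): φ=39.41581300°, λ=-60.58691100°, h=2109.1640 m

φ=39.415813°, λ=-60.586911°, h=2109.164 m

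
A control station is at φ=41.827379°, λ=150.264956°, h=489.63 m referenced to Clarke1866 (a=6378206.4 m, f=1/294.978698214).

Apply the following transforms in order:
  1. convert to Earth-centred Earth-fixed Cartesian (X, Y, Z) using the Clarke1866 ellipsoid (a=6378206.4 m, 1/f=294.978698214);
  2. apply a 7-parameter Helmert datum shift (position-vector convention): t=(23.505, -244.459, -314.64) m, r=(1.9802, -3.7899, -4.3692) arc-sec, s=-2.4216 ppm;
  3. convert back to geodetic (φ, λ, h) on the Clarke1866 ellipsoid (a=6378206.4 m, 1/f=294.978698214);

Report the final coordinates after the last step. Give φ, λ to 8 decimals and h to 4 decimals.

start: φ=41.827379°, λ=150.264956°, h=489.630 m
→ ECEF (a=6378206.400, f=1/294.978698214): X=-4133505.3701, Y=2361061.7290, Z=4231462.2472
→ Helmert 7p (PV): X=-4133499.5909, Y=2360858.4871, Z=4231084.0785
→ geod (Bowring, a=6378206.400): φ=41.82547730°, λ=150.26704570°, h=158.5837 m

φ=41.82547730°, λ=150.26704570°, h=158.5837 m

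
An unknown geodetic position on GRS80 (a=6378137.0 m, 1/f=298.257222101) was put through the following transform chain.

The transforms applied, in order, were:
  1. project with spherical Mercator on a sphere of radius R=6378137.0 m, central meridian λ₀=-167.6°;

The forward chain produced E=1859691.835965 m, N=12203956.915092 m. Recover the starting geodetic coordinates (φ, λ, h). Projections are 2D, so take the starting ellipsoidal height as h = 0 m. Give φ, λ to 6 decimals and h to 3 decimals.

start: E=1859691.8360, N=12203956.9151 m
→ merc⁻¹: φ=73.21010100°, λ=-150.89410400°

φ=73.210101°, λ=-150.894104°, h=0.000 m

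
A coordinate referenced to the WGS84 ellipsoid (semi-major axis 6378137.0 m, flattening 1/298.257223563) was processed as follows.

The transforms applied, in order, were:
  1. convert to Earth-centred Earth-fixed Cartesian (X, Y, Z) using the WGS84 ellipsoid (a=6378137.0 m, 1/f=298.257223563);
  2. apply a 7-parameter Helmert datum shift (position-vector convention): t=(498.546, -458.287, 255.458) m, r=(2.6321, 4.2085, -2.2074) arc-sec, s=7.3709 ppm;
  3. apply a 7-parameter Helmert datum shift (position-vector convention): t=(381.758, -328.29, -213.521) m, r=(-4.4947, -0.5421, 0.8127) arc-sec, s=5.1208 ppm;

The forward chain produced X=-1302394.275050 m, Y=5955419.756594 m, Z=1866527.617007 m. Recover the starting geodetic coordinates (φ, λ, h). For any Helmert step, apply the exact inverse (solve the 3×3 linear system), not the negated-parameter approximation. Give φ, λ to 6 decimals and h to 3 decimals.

φ=17.128997°, λ=102.343067°, h=40.661 m

start: X=-1302394.2751, Y=5955419.7566, Z=1866527.6170 m
→ Helmert⁻¹: X=-1302740.9895, Y=5955682.0008, Z=1866864.7825
→ Helmert⁻¹: X=-1303331.7532, Y=5956106.2559, Z=1866492.9690
→ geod (Bowring, a=6378137.000): φ=17.12899700°, λ=102.34306700°, h=40.6610 m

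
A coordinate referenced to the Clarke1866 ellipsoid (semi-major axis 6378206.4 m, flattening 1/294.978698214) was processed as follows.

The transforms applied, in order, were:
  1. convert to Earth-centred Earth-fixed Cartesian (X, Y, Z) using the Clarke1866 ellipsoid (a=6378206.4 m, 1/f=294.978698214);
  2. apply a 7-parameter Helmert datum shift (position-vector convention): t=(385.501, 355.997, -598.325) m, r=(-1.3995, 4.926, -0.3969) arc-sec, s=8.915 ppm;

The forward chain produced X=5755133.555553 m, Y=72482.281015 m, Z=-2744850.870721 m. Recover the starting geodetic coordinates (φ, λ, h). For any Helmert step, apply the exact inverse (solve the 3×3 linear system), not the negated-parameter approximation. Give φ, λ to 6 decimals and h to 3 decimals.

φ=-25.643291°, λ=0.718358°, h=1748.610 m

start: X=5755133.5556, Y=72482.2810, Z=-2744850.8707 m
→ Helmert⁻¹: X=5754762.1467, Y=72155.3330, Z=-2744090.1566
→ geod (Bowring, a=6378206.400): φ=-25.64329100°, λ=0.71835800°, h=1748.6100 m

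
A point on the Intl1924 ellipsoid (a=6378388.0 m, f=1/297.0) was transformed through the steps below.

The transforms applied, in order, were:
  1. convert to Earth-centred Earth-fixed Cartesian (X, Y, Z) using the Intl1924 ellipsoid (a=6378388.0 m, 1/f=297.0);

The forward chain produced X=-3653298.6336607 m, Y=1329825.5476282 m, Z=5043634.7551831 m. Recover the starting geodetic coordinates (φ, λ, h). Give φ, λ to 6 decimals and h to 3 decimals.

start: X=-3653298.6337, Y=1329825.5476, Z=5043634.7552 m
→ geod (Bowring, a=6378388.000): φ=52.56036200°, λ=159.99815000°, h=3254.4650 m

φ=52.560362°, λ=159.998150°, h=3254.465 m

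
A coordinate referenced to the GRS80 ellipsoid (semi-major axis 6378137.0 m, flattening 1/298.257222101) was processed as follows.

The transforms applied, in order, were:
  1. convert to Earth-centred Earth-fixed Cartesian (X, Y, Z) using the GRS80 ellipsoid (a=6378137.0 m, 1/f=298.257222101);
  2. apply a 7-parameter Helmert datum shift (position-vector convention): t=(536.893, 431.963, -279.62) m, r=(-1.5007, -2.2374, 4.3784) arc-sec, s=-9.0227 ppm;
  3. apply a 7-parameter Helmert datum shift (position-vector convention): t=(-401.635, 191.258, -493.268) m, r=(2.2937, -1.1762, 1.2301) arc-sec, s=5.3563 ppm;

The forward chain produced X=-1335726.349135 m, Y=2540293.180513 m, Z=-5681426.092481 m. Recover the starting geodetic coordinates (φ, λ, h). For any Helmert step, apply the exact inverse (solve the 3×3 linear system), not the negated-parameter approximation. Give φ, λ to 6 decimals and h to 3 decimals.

φ=-63.353699°, λ=117.744592°, h=3237.435 m

start: X=-1335726.3491, Y=2540293.1805, Z=-5681426.0925 m
→ Helmert⁻¹: X=-1335334.8086, Y=2540033.1077, Z=-5680923.0269
→ Helmert⁻¹: X=-1335891.4640, Y=2539693.7463, Z=-5680661.6936
→ geod (Bowring, a=6378137.000): φ=-63.35369900°, λ=117.74459200°, h=3237.4350 m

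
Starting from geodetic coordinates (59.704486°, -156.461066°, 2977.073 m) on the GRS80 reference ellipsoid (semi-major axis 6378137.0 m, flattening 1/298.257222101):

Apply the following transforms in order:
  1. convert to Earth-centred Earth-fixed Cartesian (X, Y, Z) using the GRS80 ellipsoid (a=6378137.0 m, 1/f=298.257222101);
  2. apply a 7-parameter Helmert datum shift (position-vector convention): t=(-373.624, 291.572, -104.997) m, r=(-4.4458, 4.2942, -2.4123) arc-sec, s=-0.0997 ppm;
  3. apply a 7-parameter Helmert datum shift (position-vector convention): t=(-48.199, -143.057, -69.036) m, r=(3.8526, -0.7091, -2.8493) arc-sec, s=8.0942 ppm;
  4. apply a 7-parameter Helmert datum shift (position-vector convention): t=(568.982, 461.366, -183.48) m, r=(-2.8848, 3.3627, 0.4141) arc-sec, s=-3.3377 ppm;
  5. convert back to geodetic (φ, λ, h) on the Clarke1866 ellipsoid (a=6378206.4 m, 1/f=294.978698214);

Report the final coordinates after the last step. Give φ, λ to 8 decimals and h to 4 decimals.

φ=59.70980964°, λ=-156.47149362°, h=2615.6748 m

start: φ=59.704486°, λ=-156.461066°, h=2977.073 m
→ ECEF (a=6378137.000, f=1/298.257222101): X=-2958547.5596, Y=-1288804.3012, Z=5486512.6143
→ Helmert 7p (PV): X=-2958821.7384, Y=-1288359.7445, Z=5486496.4426
→ Helmert 7p (PV): X=-2958930.5457, Y=-1288574.8341, Z=5486437.5794
→ Helmert 7p (PV): X=-2958259.6566, Y=-1288038.3751, Z=5486302.0479
→ geod (Bowring, a=6378206.400): φ=59.70980964°, λ=-156.47149362°, h=2615.6748 m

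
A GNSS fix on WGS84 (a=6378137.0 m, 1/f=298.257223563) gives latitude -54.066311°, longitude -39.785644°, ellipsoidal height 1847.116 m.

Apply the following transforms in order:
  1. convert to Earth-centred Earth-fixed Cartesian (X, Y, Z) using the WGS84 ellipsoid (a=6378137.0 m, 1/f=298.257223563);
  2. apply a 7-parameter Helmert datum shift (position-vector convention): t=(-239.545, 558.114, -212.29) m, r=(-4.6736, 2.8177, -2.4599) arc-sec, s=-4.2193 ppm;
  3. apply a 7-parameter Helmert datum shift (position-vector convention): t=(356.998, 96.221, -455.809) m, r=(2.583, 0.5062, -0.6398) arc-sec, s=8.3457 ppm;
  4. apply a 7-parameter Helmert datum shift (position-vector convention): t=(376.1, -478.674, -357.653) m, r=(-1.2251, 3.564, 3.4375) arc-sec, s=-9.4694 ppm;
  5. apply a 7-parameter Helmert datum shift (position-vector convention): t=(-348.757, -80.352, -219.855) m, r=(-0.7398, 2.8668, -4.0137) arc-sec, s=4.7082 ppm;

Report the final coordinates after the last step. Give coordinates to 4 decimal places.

X=2883308.4137 m, Y=-2401233.1342 m, Z=-5143905.7946 m

start: φ=-54.066311°, λ=-39.785644°, h=1847.116 m
→ ECEF (a=6378137.000, f=1/298.257223563): X=2883451.4779, Y=-2401177.4582, Z=-5142574.2966
→ Helmert 7p (PV): X=2883100.8802, Y=-2400760.1219, Z=-5142749.8718
→ Helmert 7p (PV): X=2883461.8718, Y=-2400628.4780, Z=-5143285.7405
→ Helmert 7p (PV): X=2883761.8057, Y=-2401066.9137, Z=-5143630.2536
→ Helmert 7p (PV): X=2883308.4137, Y=-2401233.1342, Z=-5143905.7946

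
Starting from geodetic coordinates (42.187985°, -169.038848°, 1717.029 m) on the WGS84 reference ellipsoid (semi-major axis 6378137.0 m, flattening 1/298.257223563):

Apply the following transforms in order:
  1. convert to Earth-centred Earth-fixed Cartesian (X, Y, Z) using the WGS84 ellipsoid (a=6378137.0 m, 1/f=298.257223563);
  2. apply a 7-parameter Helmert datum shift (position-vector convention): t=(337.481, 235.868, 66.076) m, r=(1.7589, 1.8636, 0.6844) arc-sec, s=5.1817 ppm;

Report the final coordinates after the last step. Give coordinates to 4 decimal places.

X=-4647548.5906 m, Y=-900011.4427 m, Z=4262373.6658 m

start: φ=42.187985°, λ=-169.038848°, h=1717.029 m
→ ECEF (a=6378137.000, f=1/298.257223563): X=-4647903.4841, Y=-900190.8780, Z=4262251.1864
→ Helmert 7p (PV): X=-4647548.5906, Y=-900011.4427, Z=4262373.6658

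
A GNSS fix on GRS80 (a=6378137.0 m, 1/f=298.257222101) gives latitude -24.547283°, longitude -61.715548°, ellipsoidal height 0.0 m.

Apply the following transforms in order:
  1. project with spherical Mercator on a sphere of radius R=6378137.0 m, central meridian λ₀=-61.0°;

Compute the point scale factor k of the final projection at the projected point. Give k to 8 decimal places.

1.09936170

start: φ=-24.547283°, λ=-61.715548°, h=0.000 m
→ into merc (λ₀=-61.0°): φ=-24.54728300°, λ−λ₀=-0.71554800°
scale k = 1.09936170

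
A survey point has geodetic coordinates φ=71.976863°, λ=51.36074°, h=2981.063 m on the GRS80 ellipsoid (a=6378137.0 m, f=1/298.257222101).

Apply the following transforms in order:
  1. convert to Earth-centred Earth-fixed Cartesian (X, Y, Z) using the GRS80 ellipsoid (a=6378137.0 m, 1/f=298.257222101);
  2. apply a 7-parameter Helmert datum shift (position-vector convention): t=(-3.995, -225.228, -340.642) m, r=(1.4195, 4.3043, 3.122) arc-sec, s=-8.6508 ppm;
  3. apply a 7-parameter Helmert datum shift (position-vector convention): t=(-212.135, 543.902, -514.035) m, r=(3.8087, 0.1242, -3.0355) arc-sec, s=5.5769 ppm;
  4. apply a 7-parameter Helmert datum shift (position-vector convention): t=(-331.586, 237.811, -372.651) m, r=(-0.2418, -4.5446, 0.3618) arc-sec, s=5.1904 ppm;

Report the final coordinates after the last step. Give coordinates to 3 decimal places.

X=1235992.540 m, Y=1547233.680 m, Z=6044546.298 m

start: φ=71.976863°, λ=51.360740°, h=2981.063 m
→ ECEF (a=6378137.000, f=1/298.257222101): X=1236544.3904, Y=1546817.3838, Z=6045722.7534
→ Helmert 7p (PV): X=1236632.4461, Y=1546555.8847, Z=6045314.6523
→ Helmert 7p (PV): X=1236453.6079, Y=1546978.5847, Z=6044862.1443
→ Helmert 7p (PV): X=1235992.5399, Y=1547233.6803, Z=6044546.2977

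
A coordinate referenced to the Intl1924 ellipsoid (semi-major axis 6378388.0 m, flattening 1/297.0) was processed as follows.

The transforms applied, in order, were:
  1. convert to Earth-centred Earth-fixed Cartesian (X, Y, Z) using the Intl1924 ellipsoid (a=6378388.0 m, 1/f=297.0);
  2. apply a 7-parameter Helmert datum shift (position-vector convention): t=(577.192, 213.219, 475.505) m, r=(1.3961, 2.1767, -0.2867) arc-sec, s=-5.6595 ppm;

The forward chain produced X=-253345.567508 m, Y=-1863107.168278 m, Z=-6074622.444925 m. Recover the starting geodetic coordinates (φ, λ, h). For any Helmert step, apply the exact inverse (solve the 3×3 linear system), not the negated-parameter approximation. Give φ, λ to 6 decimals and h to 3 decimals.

φ=-72.908682°, λ=-97.757959°, h=755.859 m

start: X=-253345.5675, Y=-1863107.1683, Z=-6074622.4449 m
→ Helmert⁻¹: X=-253857.4962, Y=-1863372.4050, Z=-6075122.3989
→ geod (Bowring, a=6378388.000): φ=-72.90868200°, λ=-97.75795900°, h=755.8590 m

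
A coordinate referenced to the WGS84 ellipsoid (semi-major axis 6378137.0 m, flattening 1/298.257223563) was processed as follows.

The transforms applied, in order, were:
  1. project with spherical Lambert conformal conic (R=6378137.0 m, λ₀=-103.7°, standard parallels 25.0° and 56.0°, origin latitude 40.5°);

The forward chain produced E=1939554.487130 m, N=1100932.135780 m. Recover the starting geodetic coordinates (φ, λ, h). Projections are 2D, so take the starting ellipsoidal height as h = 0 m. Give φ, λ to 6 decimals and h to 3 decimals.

start: E=1939554.4871, N=1100932.1358 m
→ lcc⁻¹: φ=47.90035400°, λ=-76.47861700°

φ=47.900354°, λ=-76.478617°, h=0.000 m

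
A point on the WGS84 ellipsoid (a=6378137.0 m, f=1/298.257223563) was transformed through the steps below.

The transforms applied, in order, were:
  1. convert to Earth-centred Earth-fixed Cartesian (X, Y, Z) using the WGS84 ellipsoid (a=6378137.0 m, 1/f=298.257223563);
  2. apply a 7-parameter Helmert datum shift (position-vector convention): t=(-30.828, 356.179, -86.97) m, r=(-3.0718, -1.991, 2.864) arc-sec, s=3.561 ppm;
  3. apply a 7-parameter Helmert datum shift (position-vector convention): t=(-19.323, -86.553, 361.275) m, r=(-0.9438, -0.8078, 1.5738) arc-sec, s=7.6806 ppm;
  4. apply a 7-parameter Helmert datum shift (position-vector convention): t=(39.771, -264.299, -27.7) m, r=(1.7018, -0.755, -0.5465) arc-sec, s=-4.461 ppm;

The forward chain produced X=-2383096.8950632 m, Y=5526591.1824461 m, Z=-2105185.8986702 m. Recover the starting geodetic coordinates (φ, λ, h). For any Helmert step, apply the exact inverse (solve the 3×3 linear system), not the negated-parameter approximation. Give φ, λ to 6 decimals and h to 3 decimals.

start: X=-2383096.8951, Y=5526591.1824, Z=-2105185.8987 m
→ Helmert⁻¹: X=-2383169.6465, Y=5526856.4535, Z=-2105204.4663
→ Helmert⁻¹: X=-2383098.0950, Y=5526928.3738, Z=-2105514.9470
→ Helmert⁻¹: X=-2383002.3654, Y=5526616.9563, Z=-2105315.1721
→ geod (Bowring, a=6378137.000): φ=-19.40050100°, λ=113.32505100°, h=296.7930 m

φ=-19.400501°, λ=113.325051°, h=296.793 m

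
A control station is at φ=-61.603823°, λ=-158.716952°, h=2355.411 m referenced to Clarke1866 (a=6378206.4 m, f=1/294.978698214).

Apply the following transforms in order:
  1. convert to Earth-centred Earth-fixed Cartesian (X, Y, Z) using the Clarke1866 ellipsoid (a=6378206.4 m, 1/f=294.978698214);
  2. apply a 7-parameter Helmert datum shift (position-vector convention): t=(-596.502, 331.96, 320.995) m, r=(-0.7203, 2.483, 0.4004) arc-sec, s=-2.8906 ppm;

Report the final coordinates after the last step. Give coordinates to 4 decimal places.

start: φ=-61.603823°, λ=-158.716952°, h=2355.411 m
→ ECEF (a=6378206.400, f=1/294.978698214): X=-2834857.9897, Y=-1104298.8146, Z=-5589529.4194
→ Helmert 7p (PV): X=-2835511.4397, Y=-1103988.6847, Z=-5589154.2853

X=-2835511.4397 m, Y=-1103988.6847 m, Z=-5589154.2853 m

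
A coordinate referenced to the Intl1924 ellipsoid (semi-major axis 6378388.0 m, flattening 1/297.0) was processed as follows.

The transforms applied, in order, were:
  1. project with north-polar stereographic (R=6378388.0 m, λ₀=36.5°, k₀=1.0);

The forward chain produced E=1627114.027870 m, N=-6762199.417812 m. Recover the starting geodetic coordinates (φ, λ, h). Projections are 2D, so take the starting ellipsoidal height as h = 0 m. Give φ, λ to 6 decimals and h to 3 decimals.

start: E=1627114.0279, N=-6762199.4178 m
→ stereo⁻¹: φ=32.80012200°, λ=50.02926600°

φ=32.800122°, λ=50.029266°, h=0.000 m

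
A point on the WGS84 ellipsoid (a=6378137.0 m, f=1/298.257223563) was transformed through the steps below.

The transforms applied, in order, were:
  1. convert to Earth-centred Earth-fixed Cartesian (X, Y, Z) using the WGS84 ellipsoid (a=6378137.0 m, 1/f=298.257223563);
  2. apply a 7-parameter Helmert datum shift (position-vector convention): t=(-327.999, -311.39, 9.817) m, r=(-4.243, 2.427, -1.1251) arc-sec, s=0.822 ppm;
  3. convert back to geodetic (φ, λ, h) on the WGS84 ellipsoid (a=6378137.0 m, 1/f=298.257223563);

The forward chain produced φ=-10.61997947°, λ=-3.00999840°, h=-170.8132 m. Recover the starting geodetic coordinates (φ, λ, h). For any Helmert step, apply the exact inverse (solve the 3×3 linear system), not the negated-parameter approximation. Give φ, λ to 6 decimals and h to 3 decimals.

φ=-10.618933°, λ=-3.006461°, h=131.544 m

start: φ=-10.619979°, λ=-3.009998°, h=-170.813 m
→ ECEF (a=6378137.000, f=1/298.257223563): X=6260782.3318, Y=-329209.2471, Z=-1167685.3457
→ Helmert⁻¹: X=6261120.7167, Y=-328839.4158, Z=-1167627.2963
→ geod (Bowring, a=6378137.000): φ=-10.61893300°, λ=-3.00646100°, h=131.5440 m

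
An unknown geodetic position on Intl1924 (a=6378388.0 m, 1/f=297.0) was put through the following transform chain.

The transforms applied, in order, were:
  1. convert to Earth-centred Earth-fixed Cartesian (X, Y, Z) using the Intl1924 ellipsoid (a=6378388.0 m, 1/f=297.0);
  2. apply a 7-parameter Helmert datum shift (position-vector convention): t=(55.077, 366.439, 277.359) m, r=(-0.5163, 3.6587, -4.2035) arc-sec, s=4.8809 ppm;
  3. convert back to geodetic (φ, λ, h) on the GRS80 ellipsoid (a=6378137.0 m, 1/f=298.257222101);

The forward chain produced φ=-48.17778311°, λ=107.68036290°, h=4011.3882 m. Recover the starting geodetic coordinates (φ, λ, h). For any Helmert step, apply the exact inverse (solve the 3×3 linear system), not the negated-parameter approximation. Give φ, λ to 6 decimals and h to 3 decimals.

φ=-48.182661°, λ=107.682608°, h=3765.088 m

start: φ=-48.177783°, λ=107.680363°, h=4011.388 m
→ ECEF (a=6378137.000, f=1/298.257222101): X=-1294907.9813, Y=4062289.3187, Z=-4733070.2937
→ Helmert⁻¹: X=-1294955.5562, Y=4061888.5119, Z=-4733337.3523
→ geod (Bowring, a=6378388.000): φ=-48.18266100°, λ=107.68260800°, h=3765.0880 m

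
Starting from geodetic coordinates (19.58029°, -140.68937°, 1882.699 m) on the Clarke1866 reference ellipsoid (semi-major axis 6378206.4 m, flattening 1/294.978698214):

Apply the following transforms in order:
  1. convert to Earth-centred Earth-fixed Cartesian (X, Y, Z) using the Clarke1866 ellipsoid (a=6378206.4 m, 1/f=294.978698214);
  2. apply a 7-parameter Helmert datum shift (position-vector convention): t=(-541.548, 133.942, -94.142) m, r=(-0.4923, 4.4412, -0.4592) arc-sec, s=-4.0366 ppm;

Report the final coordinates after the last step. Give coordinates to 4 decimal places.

start: φ=19.580290°, λ=-140.689370°, h=1882.699 m
→ ECEF (a=6378206.400, f=1/294.978698214): X=-4652728.6131, Y=-3809655.9664, Z=2124482.4997
→ Helmert 7p (PV): X=-4653214.1179, Y=-3809491.2176, Z=2124489.0547

X=-4653214.1179 m, Y=-3809491.2176 m, Z=2124489.0547 m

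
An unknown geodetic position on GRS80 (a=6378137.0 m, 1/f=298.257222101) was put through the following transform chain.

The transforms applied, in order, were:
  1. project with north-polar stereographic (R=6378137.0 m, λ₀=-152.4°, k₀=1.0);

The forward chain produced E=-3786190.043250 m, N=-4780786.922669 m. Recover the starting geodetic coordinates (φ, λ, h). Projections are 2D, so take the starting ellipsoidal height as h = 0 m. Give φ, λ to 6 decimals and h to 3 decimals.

start: E=-3786190.0432, N=-4780786.9227 m
→ stereo⁻¹: φ=38.89740700°, λ=169.22219900°

φ=38.897407°, λ=169.222199°, h=0.000 m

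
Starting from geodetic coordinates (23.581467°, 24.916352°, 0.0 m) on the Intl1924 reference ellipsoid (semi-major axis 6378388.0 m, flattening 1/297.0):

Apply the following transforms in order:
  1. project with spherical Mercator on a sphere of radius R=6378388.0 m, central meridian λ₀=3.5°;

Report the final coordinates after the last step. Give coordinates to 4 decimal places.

E=2384151.2195 m, N=2702596.6956 m

start: φ=23.581467°, λ=24.916352°, h=0.000 m
→ merc (R=6378388.0, λ₀=3.5°): E=2384151.2195, N=2702596.6956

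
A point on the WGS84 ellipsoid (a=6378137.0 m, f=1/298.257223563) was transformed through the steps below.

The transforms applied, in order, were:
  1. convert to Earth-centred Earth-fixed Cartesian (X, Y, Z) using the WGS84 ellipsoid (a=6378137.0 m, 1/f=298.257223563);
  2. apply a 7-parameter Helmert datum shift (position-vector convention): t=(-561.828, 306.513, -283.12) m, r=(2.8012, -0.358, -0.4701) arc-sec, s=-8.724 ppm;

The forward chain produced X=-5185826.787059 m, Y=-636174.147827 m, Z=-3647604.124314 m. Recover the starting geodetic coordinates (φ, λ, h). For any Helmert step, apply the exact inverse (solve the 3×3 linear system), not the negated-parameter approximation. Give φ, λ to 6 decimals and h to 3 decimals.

φ=-35.101890°, λ=-173.001405°, h=372.995 m

start: X=-5185826.7871, Y=-636174.1478, Z=-3647604.1243 m
→ Helmert⁻¹: X=-5185315.0754, Y=-636547.5644, Z=-3647335.1793
→ geod (Bowring, a=6378137.000): φ=-35.10189000°, λ=-173.00140500°, h=372.9950 m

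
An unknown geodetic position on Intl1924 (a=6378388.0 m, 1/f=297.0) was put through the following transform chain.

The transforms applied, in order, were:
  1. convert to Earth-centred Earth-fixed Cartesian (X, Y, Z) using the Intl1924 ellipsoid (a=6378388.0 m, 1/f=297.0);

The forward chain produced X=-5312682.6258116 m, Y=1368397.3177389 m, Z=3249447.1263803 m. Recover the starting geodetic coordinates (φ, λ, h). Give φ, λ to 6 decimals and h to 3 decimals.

φ=30.808215°, λ=165.556176°, h=3417.426 m

start: X=-5312682.6258, Y=1368397.3177, Z=3249447.1264 m
→ geod (Bowring, a=6378388.000): φ=30.80821500°, λ=165.55617600°, h=3417.4260 m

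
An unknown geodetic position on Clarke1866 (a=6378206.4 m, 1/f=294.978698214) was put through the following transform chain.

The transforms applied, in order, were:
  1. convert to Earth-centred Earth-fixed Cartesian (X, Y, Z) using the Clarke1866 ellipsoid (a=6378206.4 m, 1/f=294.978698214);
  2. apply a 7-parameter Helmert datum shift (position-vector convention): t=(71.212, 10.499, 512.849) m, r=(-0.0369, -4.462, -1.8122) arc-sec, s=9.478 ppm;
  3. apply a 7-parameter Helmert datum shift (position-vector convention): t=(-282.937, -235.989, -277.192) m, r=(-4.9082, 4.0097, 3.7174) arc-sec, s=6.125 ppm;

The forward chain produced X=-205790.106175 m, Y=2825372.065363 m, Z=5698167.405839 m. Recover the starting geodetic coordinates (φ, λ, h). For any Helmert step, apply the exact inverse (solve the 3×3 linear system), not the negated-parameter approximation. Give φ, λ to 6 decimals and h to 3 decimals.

start: X=-205790.1062, Y=2825372.0654, Z=5698167.4058 m
→ Helmert⁻¹: X=-205565.7646, Y=2825458.8537, Z=5698472.9325
→ Helmert⁻¹: X=-205536.5917, Y=2825418.7502, Z=5697911.0305
→ geod (Bowring, a=6378206.400): φ=63.71912200°, λ=94.16068300°, h=2435.5510 m

φ=63.719122°, λ=94.160683°, h=2435.551 m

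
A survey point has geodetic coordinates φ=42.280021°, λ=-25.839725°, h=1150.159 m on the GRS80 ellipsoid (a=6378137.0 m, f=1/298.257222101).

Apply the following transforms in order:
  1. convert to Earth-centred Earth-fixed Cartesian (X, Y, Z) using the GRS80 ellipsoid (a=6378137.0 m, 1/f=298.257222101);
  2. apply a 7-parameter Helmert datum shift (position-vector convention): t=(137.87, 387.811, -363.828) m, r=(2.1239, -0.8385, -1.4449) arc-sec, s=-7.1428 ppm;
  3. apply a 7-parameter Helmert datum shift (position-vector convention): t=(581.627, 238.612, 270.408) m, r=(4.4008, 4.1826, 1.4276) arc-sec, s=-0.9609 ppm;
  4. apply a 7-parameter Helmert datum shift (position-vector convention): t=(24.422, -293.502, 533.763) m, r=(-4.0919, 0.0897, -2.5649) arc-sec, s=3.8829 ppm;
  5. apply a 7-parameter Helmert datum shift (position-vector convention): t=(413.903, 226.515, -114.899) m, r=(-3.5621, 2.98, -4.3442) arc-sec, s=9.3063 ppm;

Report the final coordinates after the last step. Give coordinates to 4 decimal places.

start: φ=42.280021°, λ=-25.839725°, h=1150.159 m
→ ECEF (a=6378137.000, f=1/298.257222101): X=4254362.4270, Y=-2060279.3837, Z=4269441.1498
→ Helmert 7p (PV): X=4254438.1208, Y=-2059950.6204, Z=4269042.9061
→ Helmert 7p (PV): X=4255116.4838, Y=-2059771.6660, Z=4269178.9909
→ Helmert 7p (PV): X=4255133.6712, Y=-2060041.3857, Z=4269768.3424
→ Helmert 7p (PV): X=4255605.4741, Y=-2059849.9238, Z=4269667.2790

X=4255605.4741 m, Y=-2059849.9238 m, Z=4269667.2790 m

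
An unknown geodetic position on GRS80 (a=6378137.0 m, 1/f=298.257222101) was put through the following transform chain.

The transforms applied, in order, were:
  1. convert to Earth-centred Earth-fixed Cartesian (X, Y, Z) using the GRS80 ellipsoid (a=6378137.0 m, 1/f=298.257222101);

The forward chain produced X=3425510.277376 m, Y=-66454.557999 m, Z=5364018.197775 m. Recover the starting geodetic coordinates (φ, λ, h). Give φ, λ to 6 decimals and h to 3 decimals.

start: X=3425510.2774, Y=-66454.5580, Z=5364018.1978 m
→ geod (Bowring, a=6378137.000): φ=57.60673000°, λ=-1.11139300°, h=1916.5250 m

φ=57.606730°, λ=-1.111393°, h=1916.525 m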